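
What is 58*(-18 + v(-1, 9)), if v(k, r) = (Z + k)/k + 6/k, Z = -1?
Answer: -1276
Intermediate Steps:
v(k, r) = 6/k + (-1 + k)/k (v(k, r) = (-1 + k)/k + 6/k = 6/k + (-1 + k)/k)
58*(-18 + v(-1, 9)) = 58*(-18 + (5 - 1)/(-1)) = 58*(-18 - 1*4) = 58*(-18 - 4) = 58*(-22) = -1276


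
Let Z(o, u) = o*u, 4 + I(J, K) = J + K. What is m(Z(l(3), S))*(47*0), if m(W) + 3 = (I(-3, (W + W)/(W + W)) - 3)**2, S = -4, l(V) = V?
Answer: 0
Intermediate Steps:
I(J, K) = -4 + J + K (I(J, K) = -4 + (J + K) = -4 + J + K)
m(W) = 78 (m(W) = -3 + ((-4 - 3 + (W + W)/(W + W)) - 3)**2 = -3 + ((-4 - 3 + (2*W)/((2*W))) - 3)**2 = -3 + ((-4 - 3 + (2*W)*(1/(2*W))) - 3)**2 = -3 + ((-4 - 3 + 1) - 3)**2 = -3 + (-6 - 3)**2 = -3 + (-9)**2 = -3 + 81 = 78)
m(Z(l(3), S))*(47*0) = 78*(47*0) = 78*0 = 0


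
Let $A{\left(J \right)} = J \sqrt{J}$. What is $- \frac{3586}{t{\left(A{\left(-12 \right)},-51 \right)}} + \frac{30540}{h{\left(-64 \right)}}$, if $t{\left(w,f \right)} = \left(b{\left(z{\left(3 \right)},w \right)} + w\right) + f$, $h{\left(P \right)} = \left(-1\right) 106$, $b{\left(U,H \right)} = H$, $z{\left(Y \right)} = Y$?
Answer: $\frac{8 \left(- 91620 \sqrt{3} + 73589 i\right)}{159 \left(- 17 i + 16 \sqrt{3}\right)} \approx -268.89 - 31.34 i$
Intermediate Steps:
$A{\left(J \right)} = J^{\frac{3}{2}}$
$h{\left(P \right)} = -106$
$t{\left(w,f \right)} = f + 2 w$ ($t{\left(w,f \right)} = \left(w + w\right) + f = 2 w + f = f + 2 w$)
$- \frac{3586}{t{\left(A{\left(-12 \right)},-51 \right)}} + \frac{30540}{h{\left(-64 \right)}} = - \frac{3586}{-51 + 2 \left(-12\right)^{\frac{3}{2}}} + \frac{30540}{-106} = - \frac{3586}{-51 + 2 \left(- 24 i \sqrt{3}\right)} + 30540 \left(- \frac{1}{106}\right) = - \frac{3586}{-51 - 48 i \sqrt{3}} - \frac{15270}{53} = - \frac{15270}{53} - \frac{3586}{-51 - 48 i \sqrt{3}}$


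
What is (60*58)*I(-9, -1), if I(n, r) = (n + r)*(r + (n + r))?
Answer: 382800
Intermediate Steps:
I(n, r) = (n + r)*(n + 2*r)
(60*58)*I(-9, -1) = (60*58)*((-9)**2 + 2*(-1)**2 + 3*(-9)*(-1)) = 3480*(81 + 2*1 + 27) = 3480*(81 + 2 + 27) = 3480*110 = 382800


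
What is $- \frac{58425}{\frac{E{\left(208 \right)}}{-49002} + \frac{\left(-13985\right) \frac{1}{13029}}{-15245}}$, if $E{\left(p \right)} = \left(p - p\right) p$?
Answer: $- \frac{2320957721925}{2797} \approx -8.298 \cdot 10^{8}$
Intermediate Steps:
$E{\left(p \right)} = 0$ ($E{\left(p \right)} = 0 p = 0$)
$- \frac{58425}{\frac{E{\left(208 \right)}}{-49002} + \frac{\left(-13985\right) \frac{1}{13029}}{-15245}} = - \frac{58425}{\frac{0}{-49002} + \frac{\left(-13985\right) \frac{1}{13029}}{-15245}} = - \frac{58425}{0 \left(- \frac{1}{49002}\right) + \left(-13985\right) \frac{1}{13029} \left(- \frac{1}{15245}\right)} = - \frac{58425}{0 - - \frac{2797}{39725421}} = - \frac{58425}{0 + \frac{2797}{39725421}} = - \frac{58425}{\frac{2797}{39725421}} = \left(-58425\right) \frac{39725421}{2797} = - \frac{2320957721925}{2797}$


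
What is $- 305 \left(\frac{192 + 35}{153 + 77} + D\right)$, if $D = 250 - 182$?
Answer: $- \frac{967887}{46} \approx -21041.0$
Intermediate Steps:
$D = 68$
$- 305 \left(\frac{192 + 35}{153 + 77} + D\right) = - 305 \left(\frac{192 + 35}{153 + 77} + 68\right) = - 305 \left(\frac{227}{230} + 68\right) = \left(-305\right) \frac{15867}{230} = - \frac{967887}{46}$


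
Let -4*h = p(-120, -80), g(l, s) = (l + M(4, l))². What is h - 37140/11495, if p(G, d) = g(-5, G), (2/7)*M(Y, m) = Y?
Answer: -215931/9196 ≈ -23.481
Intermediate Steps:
M(Y, m) = 7*Y/2
g(l, s) = (14 + l)² (g(l, s) = (l + (7/2)*4)² = (l + 14)² = (14 + l)²)
p(G, d) = 81 (p(G, d) = (14 - 5)² = 9² = 81)
h = -81/4 (h = -¼*81 = -81/4 ≈ -20.250)
h - 37140/11495 = -81/4 - 37140/11495 = -81/4 - 1*7428/2299 = -81/4 - 7428/2299 = -215931/9196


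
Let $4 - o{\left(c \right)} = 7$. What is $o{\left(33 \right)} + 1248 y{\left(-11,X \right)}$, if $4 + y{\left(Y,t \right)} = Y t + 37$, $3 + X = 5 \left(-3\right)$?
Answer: $288285$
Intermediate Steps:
$X = -18$ ($X = -3 + 5 \left(-3\right) = -3 - 15 = -18$)
$y{\left(Y,t \right)} = 33 + Y t$ ($y{\left(Y,t \right)} = -4 + \left(Y t + 37\right) = -4 + \left(37 + Y t\right) = 33 + Y t$)
$o{\left(c \right)} = -3$ ($o{\left(c \right)} = 4 - 7 = -3$)
$o{\left(33 \right)} + 1248 y{\left(-11,X \right)} = -3 + 1248 \left(33 - -198\right) = -3 + 1248 \left(33 + 198\right) = -3 + 1248 \cdot 231 = -3 + 288288 = 288285$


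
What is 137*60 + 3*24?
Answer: 8292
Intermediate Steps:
137*60 + 3*24 = 8220 + 72 = 8292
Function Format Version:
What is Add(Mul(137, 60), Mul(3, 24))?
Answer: 8292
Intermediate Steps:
Add(Mul(137, 60), Mul(3, 24)) = Add(8220, 72) = 8292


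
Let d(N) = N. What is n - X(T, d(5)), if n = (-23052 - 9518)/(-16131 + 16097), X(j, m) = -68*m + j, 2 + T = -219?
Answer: 25822/17 ≈ 1518.9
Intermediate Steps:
T = -221 (T = -2 - 219 = -221)
X(j, m) = j - 68*m
n = 16285/17 (n = -32570/(-34) = -32570*(-1/34) = 16285/17 ≈ 957.94)
n - X(T, d(5)) = 16285/17 - (-221 - 68*5) = 16285/17 - (-221 - 340) = 16285/17 - 1*(-561) = 16285/17 + 561 = 25822/17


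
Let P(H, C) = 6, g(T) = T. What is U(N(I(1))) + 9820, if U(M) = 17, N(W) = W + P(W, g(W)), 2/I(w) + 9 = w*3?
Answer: 9837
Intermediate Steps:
I(w) = 2/(-9 + 3*w) (I(w) = 2/(-9 + w*3) = 2/(-9 + 3*w))
N(W) = 6 + W (N(W) = W + 6 = 6 + W)
U(N(I(1))) + 9820 = 17 + 9820 = 9837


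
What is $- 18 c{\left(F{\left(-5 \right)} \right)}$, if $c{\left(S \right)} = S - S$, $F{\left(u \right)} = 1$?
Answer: $0$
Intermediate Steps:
$c{\left(S \right)} = 0$
$- 18 c{\left(F{\left(-5 \right)} \right)} = \left(-18\right) 0 = 0$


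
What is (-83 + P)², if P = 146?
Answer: 3969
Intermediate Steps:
(-83 + P)² = (-83 + 146)² = 63² = 3969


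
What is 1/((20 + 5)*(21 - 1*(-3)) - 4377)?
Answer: -1/3777 ≈ -0.00026476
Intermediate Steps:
1/((20 + 5)*(21 - 1*(-3)) - 4377) = 1/(25*(21 + 3) - 4377) = 1/(25*24 - 4377) = 1/(600 - 4377) = 1/(-3777) = -1/3777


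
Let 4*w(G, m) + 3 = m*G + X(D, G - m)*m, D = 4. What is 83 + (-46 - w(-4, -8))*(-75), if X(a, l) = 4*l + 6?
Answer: 3107/4 ≈ 776.75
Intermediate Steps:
X(a, l) = 6 + 4*l
w(G, m) = -¾ + G*m/4 + m*(6 - 4*m + 4*G)/4 (w(G, m) = -¾ + (m*G + (6 + 4*(G - m))*m)/4 = -¾ + (G*m + (6 + (-4*m + 4*G))*m)/4 = -¾ + (G*m + (6 - 4*m + 4*G)*m)/4 = -¾ + (G*m + m*(6 - 4*m + 4*G))/4 = -¾ + (G*m/4 + m*(6 - 4*m + 4*G)/4) = -¾ + G*m/4 + m*(6 - 4*m + 4*G)/4)
83 + (-46 - w(-4, -8))*(-75) = 83 + (-46 - (-¾ - 1*(-8)² + (3/2)*(-8) + (5/4)*(-4)*(-8)))*(-75) = 83 + (-46 - (-¾ - 1*64 - 12 + 40))*(-75) = 83 + (-46 - (-¾ - 64 - 12 + 40))*(-75) = 83 + (-46 - 1*(-147/4))*(-75) = 83 + (-46 + 147/4)*(-75) = 83 - 37/4*(-75) = 83 + 2775/4 = 3107/4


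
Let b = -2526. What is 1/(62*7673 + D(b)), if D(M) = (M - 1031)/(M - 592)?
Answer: 3118/1483317225 ≈ 2.1020e-6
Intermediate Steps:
D(M) = (-1031 + M)/(-592 + M)
1/(62*7673 + D(b)) = 1/(62*7673 + (-1031 - 2526)/(-592 - 2526)) = 1/(475726 - 3557/(-3118)) = 1/(475726 - 1/3118*(-3557)) = 1/(475726 + 3557/3118) = 1/(1483317225/3118) = 3118/1483317225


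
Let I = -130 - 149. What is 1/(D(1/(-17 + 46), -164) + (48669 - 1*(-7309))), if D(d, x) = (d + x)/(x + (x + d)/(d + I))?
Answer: 7667629/429226229752 ≈ 1.7864e-5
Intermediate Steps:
I = -279
D(d, x) = (d + x)/(x + (d + x)/(-279 + d)) (D(d, x) = (d + x)/(x + (x + d)/(d - 279)) = (d + x)/(x + (d + x)/(-279 + d)))
1/(D(1/(-17 + 46), -164) + (48669 - 1*(-7309))) = 1/(((1/(-17 + 46))² - 279/(-17 + 46) - 279*(-164) - 164/(-17 + 46))/(1/(-17 + 46) - 278*(-164) - 164/(-17 + 46)) + (48669 - 1*(-7309))) = 1/(((1/29)² - 279/29 + 45756 - 164/29)/(1/29 + 45592 - 164/29) + (48669 + 7309)) = 1/(((1/29)² - 279*1/29 + 45756 + (1/29)*(-164))/(1/29 + 45592 + (1/29)*(-164)) + 55978) = 1/((1/841 - 279/29 + 45756 - 164/29)/(1/29 + 45592 - 164/29) + 55978) = 1/((38467950/841)/(1322005/29) + 55978) = 1/((29/1322005)*(38467950/841) + 55978) = 1/(7693590/7667629 + 55978) = 1/(429226229752/7667629) = 7667629/429226229752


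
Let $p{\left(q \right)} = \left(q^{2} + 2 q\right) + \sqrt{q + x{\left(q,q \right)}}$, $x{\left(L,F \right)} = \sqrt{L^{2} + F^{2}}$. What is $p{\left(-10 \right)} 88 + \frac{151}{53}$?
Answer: $\frac{373271}{53} + 88 \sqrt{-10 + 10 \sqrt{2}} \approx 7221.9$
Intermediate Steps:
$x{\left(L,F \right)} = \sqrt{F^{2} + L^{2}}$
$p{\left(q \right)} = q^{2} + \sqrt{q + \sqrt{2} \sqrt{q^{2}}} + 2 q$ ($p{\left(q \right)} = \left(q^{2} + 2 q\right) + \sqrt{q + \sqrt{q^{2} + q^{2}}} = \left(q^{2} + 2 q\right) + \sqrt{q + \sqrt{2 q^{2}}} = \left(q^{2} + 2 q\right) + \sqrt{q + \sqrt{2} \sqrt{q^{2}}} = q^{2} + \sqrt{q + \sqrt{2} \sqrt{q^{2}}} + 2 q$)
$p{\left(-10 \right)} 88 + \frac{151}{53} = \left(\left(-10\right)^{2} + \sqrt{-10 + \sqrt{2} \sqrt{\left(-10\right)^{2}}} + 2 \left(-10\right)\right) 88 + \frac{151}{53} = \left(100 + \sqrt{-10 + \sqrt{2} \sqrt{100}} - 20\right) 88 + 151 \cdot \frac{1}{53} = \left(100 + \sqrt{-10 + \sqrt{2} \cdot 10} - 20\right) 88 + \frac{151}{53} = \left(100 + \sqrt{-10 + 10 \sqrt{2}} - 20\right) 88 + \frac{151}{53} = \left(80 + \sqrt{-10 + 10 \sqrt{2}}\right) 88 + \frac{151}{53} = \left(7040 + 88 \sqrt{-10 + 10 \sqrt{2}}\right) + \frac{151}{53} = \frac{373271}{53} + 88 \sqrt{-10 + 10 \sqrt{2}}$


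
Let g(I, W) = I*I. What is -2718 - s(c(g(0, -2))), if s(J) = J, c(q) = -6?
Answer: -2712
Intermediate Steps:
g(I, W) = I²
-2718 - s(c(g(0, -2))) = -2718 - 1*(-6) = -2718 + 6 = -2712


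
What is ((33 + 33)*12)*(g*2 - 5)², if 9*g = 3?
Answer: 14872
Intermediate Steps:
g = ⅓ (g = (⅑)*3 = ⅓ ≈ 0.33333)
((33 + 33)*12)*(g*2 - 5)² = ((33 + 33)*12)*((⅓)*2 - 5)² = (66*12)*(⅔ - 5)² = 792*(-13/3)² = 792*(169/9) = 14872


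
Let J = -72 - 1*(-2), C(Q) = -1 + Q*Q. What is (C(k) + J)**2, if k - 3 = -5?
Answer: 4489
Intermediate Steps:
k = -2 (k = 3 - 5 = -2)
C(Q) = -1 + Q**2
J = -70 (J = -72 + 2 = -70)
(C(k) + J)**2 = ((-1 + (-2)**2) - 70)**2 = ((-1 + 4) - 70)**2 = (3 - 70)**2 = (-67)**2 = 4489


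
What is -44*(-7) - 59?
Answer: 249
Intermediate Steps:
-44*(-7) - 59 = 308 - 59 = 249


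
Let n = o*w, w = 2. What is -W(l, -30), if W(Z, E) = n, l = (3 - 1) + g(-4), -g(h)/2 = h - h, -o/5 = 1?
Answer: 10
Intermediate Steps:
o = -5 (o = -5*1 = -5)
g(h) = 0 (g(h) = -2*(h - h) = -2*0 = 0)
n = -10 (n = -5*2 = -10)
l = 2 (l = (3 - 1) + 0 = 2 + 0 = 2)
W(Z, E) = -10
-W(l, -30) = -1*(-10) = 10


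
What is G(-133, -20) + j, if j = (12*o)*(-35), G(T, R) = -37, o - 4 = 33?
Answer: -15577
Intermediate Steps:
o = 37 (o = 4 + 33 = 37)
j = -15540 (j = (12*37)*(-35) = 444*(-35) = -15540)
G(-133, -20) + j = -37 - 15540 = -15577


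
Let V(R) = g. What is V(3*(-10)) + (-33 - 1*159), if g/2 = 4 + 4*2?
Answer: -168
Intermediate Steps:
g = 24 (g = 2*(4 + 4*2) = 2*(4 + 8) = 2*12 = 24)
V(R) = 24
V(3*(-10)) + (-33 - 1*159) = 24 + (-33 - 1*159) = 24 + (-33 - 159) = 24 - 192 = -168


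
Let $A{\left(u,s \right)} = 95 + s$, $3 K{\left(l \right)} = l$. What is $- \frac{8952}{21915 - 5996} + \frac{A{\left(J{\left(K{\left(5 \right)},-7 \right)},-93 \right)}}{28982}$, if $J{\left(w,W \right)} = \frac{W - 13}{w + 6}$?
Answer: $- \frac{129707513}{230682229} \approx -0.56228$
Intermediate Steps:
$K{\left(l \right)} = \frac{l}{3}$
$J{\left(w,W \right)} = \frac{-13 + W}{6 + w}$
$- \frac{8952}{21915 - 5996} + \frac{A{\left(J{\left(K{\left(5 \right)},-7 \right)},-93 \right)}}{28982} = - \frac{8952}{21915 - 5996} + \frac{95 - 93}{28982} = - \frac{8952}{21915 - 5996} + 2 \cdot \frac{1}{28982} = - \frac{8952}{15919} + \frac{1}{14491} = - \frac{129707513}{230682229}$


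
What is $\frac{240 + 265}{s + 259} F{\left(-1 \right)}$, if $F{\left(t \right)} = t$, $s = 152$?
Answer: $- \frac{505}{411} \approx -1.2287$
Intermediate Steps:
$\frac{240 + 265}{s + 259} F{\left(-1 \right)} = \frac{240 + 265}{152 + 259} \left(-1\right) = \frac{505}{411} \left(-1\right) = - \frac{505}{411}$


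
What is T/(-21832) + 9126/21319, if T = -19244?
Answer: 152375417/116359102 ≈ 1.3095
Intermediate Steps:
T/(-21832) + 9126/21319 = -19244/(-21832) + 9126/21319 = -19244*(-1/21832) + 9126*(1/21319) = 4811/5458 + 9126/21319 = 152375417/116359102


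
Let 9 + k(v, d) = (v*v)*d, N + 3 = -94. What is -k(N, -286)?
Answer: 2690983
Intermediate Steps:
N = -97 (N = -3 - 94 = -97)
k(v, d) = -9 + d*v**2 (k(v, d) = -9 + (v*v)*d = -9 + v**2*d = -9 + d*v**2)
-k(N, -286) = -(-9 - 286*(-97)**2) = -(-9 - 286*9409) = -(-9 - 2690974) = -1*(-2690983) = 2690983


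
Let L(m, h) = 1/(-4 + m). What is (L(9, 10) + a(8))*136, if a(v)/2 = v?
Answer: 11016/5 ≈ 2203.2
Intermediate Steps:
a(v) = 2*v
(L(9, 10) + a(8))*136 = (1/(-4 + 9) + 2*8)*136 = (1/5 + 16)*136 = (81/5)*136 = 11016/5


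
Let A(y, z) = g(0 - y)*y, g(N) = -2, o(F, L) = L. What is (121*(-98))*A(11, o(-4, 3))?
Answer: 260876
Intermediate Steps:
A(y, z) = -2*y
(121*(-98))*A(11, o(-4, 3)) = (121*(-98))*(-2*11) = -11858*(-22) = 260876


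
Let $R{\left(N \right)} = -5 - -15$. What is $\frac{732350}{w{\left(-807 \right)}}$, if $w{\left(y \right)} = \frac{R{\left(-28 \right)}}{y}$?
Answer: $-59100645$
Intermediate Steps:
$R{\left(N \right)} = 10$ ($R{\left(N \right)} = -5 + 15 = 10$)
$w{\left(y \right)} = \frac{10}{y}$
$\frac{732350}{w{\left(-807 \right)}} = \frac{732350}{10 \frac{1}{-807}} = \frac{732350}{10 \left(- \frac{1}{807}\right)} = \frac{732350}{- \frac{10}{807}} = 732350 \left(- \frac{807}{10}\right) = -59100645$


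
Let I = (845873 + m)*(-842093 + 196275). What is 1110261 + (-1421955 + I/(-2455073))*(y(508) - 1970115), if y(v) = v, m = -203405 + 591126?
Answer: 5306766307718809614/2455073 ≈ 2.1616e+12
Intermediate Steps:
m = 387721
I = -796677209892 (I = (845873 + 387721)*(-842093 + 196275) = 1233594*(-645818) = -796677209892)
1110261 + (-1421955 + I/(-2455073))*(y(508) - 1970115) = 1110261 + (-1421955 - 796677209892/(-2455073))*(508 - 1970115) = 1110261 + (-1421955 - 796677209892*(-1/2455073))*(-1969607) = 1110261 + (-1421955 + 796677209892/2455073)*(-1969607) = 1110261 - 2694326117823/2455073*(-1969607) = 1110261 + 5306763581947005561/2455073 = 5306766307718809614/2455073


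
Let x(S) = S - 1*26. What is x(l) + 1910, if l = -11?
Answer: 1873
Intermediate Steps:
x(S) = -26 + S (x(S) = S - 26 = -26 + S)
x(l) + 1910 = (-26 - 11) + 1910 = -37 + 1910 = 1873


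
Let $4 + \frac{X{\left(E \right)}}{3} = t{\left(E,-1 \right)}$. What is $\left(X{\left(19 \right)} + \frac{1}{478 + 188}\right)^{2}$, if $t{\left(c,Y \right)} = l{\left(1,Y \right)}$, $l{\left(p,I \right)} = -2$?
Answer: $\frac{143688169}{443556} \approx 323.95$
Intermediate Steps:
$t{\left(c,Y \right)} = -2$
$X{\left(E \right)} = -18$ ($X{\left(E \right)} = -12 + 3 \left(-2\right) = -12 - 6 = -18$)
$\left(X{\left(19 \right)} + \frac{1}{478 + 188}\right)^{2} = \left(-18 + \frac{1}{478 + 188}\right)^{2} = \left(-18 + \frac{1}{666}\right)^{2} = \left(- \frac{11987}{666}\right)^{2} = \frac{143688169}{443556}$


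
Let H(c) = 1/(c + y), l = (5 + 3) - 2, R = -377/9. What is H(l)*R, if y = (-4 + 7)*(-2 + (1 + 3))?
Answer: -377/108 ≈ -3.4907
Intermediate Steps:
R = -377/9 (R = -377*⅑ = -377/9 ≈ -41.889)
y = 6 (y = 3*(-2 + 4) = 3*2 = 6)
l = 6 (l = 8 - 2 = 6)
H(c) = 1/(6 + c) (H(c) = 1/(c + 6) = 1/(6 + c))
H(l)*R = -377/9/(6 + 6) = -377/9/12 = (1/12)*(-377/9) = -377/108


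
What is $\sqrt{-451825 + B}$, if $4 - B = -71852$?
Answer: $i \sqrt{379969} \approx 616.42 i$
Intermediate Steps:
$B = 71856$ ($B = 4 - -71852 = 4 + 71852 = 71856$)
$\sqrt{-451825 + B} = \sqrt{-451825 + 71856} = \sqrt{-379969} = i \sqrt{379969}$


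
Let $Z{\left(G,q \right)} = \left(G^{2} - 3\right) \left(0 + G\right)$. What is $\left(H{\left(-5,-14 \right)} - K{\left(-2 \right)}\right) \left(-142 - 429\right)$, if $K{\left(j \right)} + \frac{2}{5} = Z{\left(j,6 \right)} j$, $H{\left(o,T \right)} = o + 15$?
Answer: $- \frac{18272}{5} \approx -3654.4$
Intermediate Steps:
$Z{\left(G,q \right)} = G \left(-3 + G^{2}\right)$ ($Z{\left(G,q \right)} = \left(-3 + G^{2}\right) G = G \left(-3 + G^{2}\right)$)
$H{\left(o,T \right)} = 15 + o$
$K{\left(j \right)} = - \frac{2}{5} + j^{2} \left(-3 + j^{2}\right)$ ($K{\left(j \right)} = - \frac{2}{5} + j \left(-3 + j^{2}\right) j = - \frac{2}{5} + j^{2} \left(-3 + j^{2}\right)$)
$\left(H{\left(-5,-14 \right)} - K{\left(-2 \right)}\right) \left(-142 - 429\right) = \left(\left(15 - 5\right) - \left(- \frac{2}{5} + \left(-2\right)^{4} - 3 \left(-2\right)^{2}\right)\right) \left(-142 - 429\right) = \left(10 - \left(- \frac{2}{5} + 16 - 12\right)\right) \left(-571\right) = \left(10 - \frac{18}{5}\right) \left(-571\right) = \frac{32}{5} \left(-571\right) = - \frac{18272}{5}$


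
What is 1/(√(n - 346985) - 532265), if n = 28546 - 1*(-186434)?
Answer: -106453/56661232446 - I*√132005/283306162230 ≈ -1.8788e-6 - 1.2824e-9*I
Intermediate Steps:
n = 214980 (n = 28546 + 186434 = 214980)
1/(√(n - 346985) - 532265) = 1/(√(214980 - 346985) - 532265) = 1/(√(-132005) - 532265) = 1/(I*√132005 - 532265) = 1/(-532265 + I*√132005)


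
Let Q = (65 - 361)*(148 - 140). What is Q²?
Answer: 5607424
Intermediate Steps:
Q = -2368 (Q = -296*8 = -2368)
Q² = (-2368)² = 5607424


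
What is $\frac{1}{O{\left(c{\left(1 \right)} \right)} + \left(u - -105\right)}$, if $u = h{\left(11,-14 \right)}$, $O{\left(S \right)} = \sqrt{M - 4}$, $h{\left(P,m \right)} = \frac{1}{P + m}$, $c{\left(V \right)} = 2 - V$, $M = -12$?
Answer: $\frac{471}{49370} - \frac{9 i}{24685} \approx 0.0095402 - 0.00036459 i$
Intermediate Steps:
$O{\left(S \right)} = 4 i$ ($O{\left(S \right)} = \sqrt{-12 - 4} = \sqrt{-16} = 4 i$)
$u = - \frac{1}{3}$ ($u = \frac{1}{11 - 14} = \frac{1}{-3} = - \frac{1}{3} \approx -0.33333$)
$\frac{1}{O{\left(c{\left(1 \right)} \right)} + \left(u - -105\right)} = \frac{1}{4 i - - \frac{314}{3}} = \frac{1}{4 i + \left(- \frac{1}{3} + 105\right)} = \frac{1}{4 i + \frac{314}{3}} = \frac{1}{\frac{314}{3} + 4 i} = \frac{9 \left(\frac{314}{3} - 4 i\right)}{98740}$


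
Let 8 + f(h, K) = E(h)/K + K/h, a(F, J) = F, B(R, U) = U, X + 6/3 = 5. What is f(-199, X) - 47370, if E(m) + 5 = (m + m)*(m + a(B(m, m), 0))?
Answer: 3236726/597 ≈ 5421.6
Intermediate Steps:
X = 3 (X = -2 + 5 = 3)
E(m) = -5 + 4*m² (E(m) = -5 + (m + m)*(m + m) = -5 + (2*m)*(2*m) = -5 + 4*m²)
f(h, K) = -8 + K/h + (-5 + 4*h²)/K (f(h, K) = -8 + ((-5 + 4*h²)/K + K/h) = -8 + (K/h + (-5 + 4*h²)/K) = -8 + K/h + (-5 + 4*h²)/K)
f(-199, X) - 47370 = (-8 - 5/3 + 3/(-199) + 4*(-199)²/3) - 47370 = (-8 - 5*⅓ + 3*(-1/199) + 4*(⅓)*39601) - 47370 = (-8 - 5/3 - 3/199 + 158404/3) - 47370 = 31516616/597 - 47370 = 3236726/597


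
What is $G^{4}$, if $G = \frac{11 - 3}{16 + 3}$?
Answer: $\frac{4096}{130321} \approx 0.03143$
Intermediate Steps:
$G = \frac{8}{19} \approx 0.42105$
$G^{4} = \left(\frac{8}{19}\right)^{4} = \frac{4096}{130321}$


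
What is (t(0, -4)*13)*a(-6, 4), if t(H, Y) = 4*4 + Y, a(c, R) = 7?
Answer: 1092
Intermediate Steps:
t(H, Y) = 16 + Y
(t(0, -4)*13)*a(-6, 4) = ((16 - 4)*13)*7 = (12*13)*7 = 156*7 = 1092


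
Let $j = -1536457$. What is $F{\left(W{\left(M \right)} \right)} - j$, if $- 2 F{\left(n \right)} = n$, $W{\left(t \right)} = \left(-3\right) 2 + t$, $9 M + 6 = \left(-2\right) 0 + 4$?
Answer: $\frac{13828141}{9} \approx 1.5365 \cdot 10^{6}$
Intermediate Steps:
$M = - \frac{2}{9}$ ($M = - \frac{2}{3} + \frac{\left(-2\right) 0 + 4}{9} = - \frac{2}{3} + \frac{0 + 4}{9} = - \frac{2}{3} + \frac{1}{9} \cdot 4 = - \frac{2}{3} + \frac{4}{9} = - \frac{2}{9} \approx -0.22222$)
$W{\left(t \right)} = -6 + t$
$F{\left(n \right)} = - \frac{n}{2}$
$F{\left(W{\left(M \right)} \right)} - j = - \frac{-6 - \frac{2}{9}}{2} - -1536457 = \left(- \frac{1}{2}\right) \left(- \frac{56}{9}\right) + 1536457 = \frac{28}{9} + 1536457 = \frac{13828141}{9}$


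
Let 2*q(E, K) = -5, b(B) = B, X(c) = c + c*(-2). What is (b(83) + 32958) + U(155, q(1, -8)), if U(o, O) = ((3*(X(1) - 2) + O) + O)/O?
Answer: 165233/5 ≈ 33047.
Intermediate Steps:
X(c) = -c (X(c) = c - 2*c = -c)
q(E, K) = -5/2 (q(E, K) = (1/2)*(-5) = -5/2)
U(o, O) = (-9 + 2*O)/O (U(o, O) = ((3*(-1*1 - 2) + O) + O)/O = ((3*(-1 - 2) + O) + O)/O = ((3*(-3) + O) + O)/O = ((-9 + O) + O)/O = (-9 + 2*O)/O)
(b(83) + 32958) + U(155, q(1, -8)) = (83 + 32958) + (2 - 9/(-5/2)) = 33041 + (2 - 9*(-2/5)) = 33041 + (2 + 18/5) = 33041 + 28/5 = 165233/5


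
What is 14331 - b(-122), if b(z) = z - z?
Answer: 14331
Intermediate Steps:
b(z) = 0
14331 - b(-122) = 14331 - 1*0 = 14331 + 0 = 14331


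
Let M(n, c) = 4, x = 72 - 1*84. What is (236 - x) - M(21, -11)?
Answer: 244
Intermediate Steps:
x = -12 (x = 72 - 84 = -12)
(236 - x) - M(21, -11) = (236 - 1*(-12)) - 1*4 = (236 + 12) - 4 = 248 - 4 = 244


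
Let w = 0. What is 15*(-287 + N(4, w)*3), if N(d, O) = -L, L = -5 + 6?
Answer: -4350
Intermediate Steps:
L = 1
N(d, O) = -1 (N(d, O) = -1*1 = -1)
15*(-287 + N(4, w)*3) = 15*(-287 - 1*3) = 15*(-287 - 3) = 15*(-290) = -4350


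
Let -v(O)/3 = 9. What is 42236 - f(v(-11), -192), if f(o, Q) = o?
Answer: 42263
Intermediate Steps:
v(O) = -27 (v(O) = -3*9 = -27)
42236 - f(v(-11), -192) = 42236 - 1*(-27) = 42236 + 27 = 42263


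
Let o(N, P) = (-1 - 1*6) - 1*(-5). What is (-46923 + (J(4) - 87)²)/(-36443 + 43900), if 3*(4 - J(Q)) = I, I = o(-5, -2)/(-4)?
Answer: -1440227/268452 ≈ -5.3649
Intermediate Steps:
o(N, P) = -2 (o(N, P) = (-1 - 6) + 5 = -7 + 5 = -2)
I = ½ (I = -2/(-4) = -2*(-¼) = ½ ≈ 0.50000)
J(Q) = 23/6 (J(Q) = 4 - ⅓*½ = 4 - ⅙ = 23/6)
(-46923 + (J(4) - 87)²)/(-36443 + 43900) = (-46923 + (23/6 - 87)²)/(-36443 + 43900) = (-46923 + (-499/6)²)/7457 = (-46923 + 249001/36)*(1/7457) = -1440227/36*1/7457 = -1440227/268452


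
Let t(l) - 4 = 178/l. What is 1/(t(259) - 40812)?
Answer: -259/10569094 ≈ -2.4505e-5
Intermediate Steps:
t(l) = 4 + 178/l
1/(t(259) - 40812) = 1/((4 + 178/259) - 40812) = 1/(1214/259 - 40812) = 1/(-10569094/259) = -259/10569094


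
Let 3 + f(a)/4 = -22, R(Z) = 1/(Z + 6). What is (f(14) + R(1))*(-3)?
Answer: 2097/7 ≈ 299.57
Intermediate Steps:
R(Z) = 1/(6 + Z)
f(a) = -100 (f(a) = -12 + 4*(-22) = -12 - 88 = -100)
(f(14) + R(1))*(-3) = (-100 + 1/(6 + 1))*(-3) = (-100 + 1/7)*(-3) = (-100 + ⅐)*(-3) = -699/7*(-3) = 2097/7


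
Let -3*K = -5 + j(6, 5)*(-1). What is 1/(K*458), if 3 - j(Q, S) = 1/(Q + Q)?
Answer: 18/21755 ≈ 0.00082740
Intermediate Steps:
j(Q, S) = 3 - 1/(2*Q) (j(Q, S) = 3 - 1/(Q + Q) = 3 - 1/(2*Q))
K = 95/36 (K = -(-5 + (3 - ½/6)*(-1))/3 = -(-5 + (3 - ½*⅙)*(-1))/3 = -(-5 + (3 - 1/12)*(-1))/3 = -(-5 + (35/12)*(-1))/3 = -(-5 - 35/12)/3 = -⅓*(-95/12) = 95/36 ≈ 2.6389)
1/(K*458) = 1/((95/36)*458) = 1/(21755/18) = 18/21755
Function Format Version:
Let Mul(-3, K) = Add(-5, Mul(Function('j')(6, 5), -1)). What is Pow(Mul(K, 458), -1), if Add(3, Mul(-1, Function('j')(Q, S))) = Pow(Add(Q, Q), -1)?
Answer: Rational(18, 21755) ≈ 0.00082740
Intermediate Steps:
Function('j')(Q, S) = Add(3, Mul(Rational(-1, 2), Pow(Q, -1))) (Function('j')(Q, S) = Add(3, Mul(-1, Pow(Add(Q, Q), -1))) = Add(3, Mul(-1, Pow(Mul(2, Q), -1))) = Add(3, Mul(-1, Mul(Rational(1, 2), Pow(Q, -1)))) = Add(3, Mul(Rational(-1, 2), Pow(Q, -1))))
K = Rational(95, 36) (K = Mul(Rational(-1, 3), Add(-5, Mul(Add(3, Mul(Rational(-1, 2), Pow(6, -1))), -1))) = Mul(Rational(-1, 3), Add(-5, Mul(Add(3, Mul(Rational(-1, 2), Rational(1, 6))), -1))) = Mul(Rational(-1, 3), Add(-5, Mul(Add(3, Rational(-1, 12)), -1))) = Mul(Rational(-1, 3), Add(-5, Mul(Rational(35, 12), -1))) = Mul(Rational(-1, 3), Add(-5, Rational(-35, 12))) = Mul(Rational(-1, 3), Rational(-95, 12)) = Rational(95, 36) ≈ 2.6389)
Pow(Mul(K, 458), -1) = Pow(Mul(Rational(95, 36), 458), -1) = Pow(Rational(21755, 18), -1) = Rational(18, 21755)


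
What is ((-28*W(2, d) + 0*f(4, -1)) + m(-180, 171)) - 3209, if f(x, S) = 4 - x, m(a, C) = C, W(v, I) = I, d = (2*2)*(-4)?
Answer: -2590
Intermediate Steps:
d = -16 (d = 4*(-4) = -16)
((-28*W(2, d) + 0*f(4, -1)) + m(-180, 171)) - 3209 = ((-28*(-16) + 0*(4 - 1*4)) + 171) - 3209 = ((448 + 0*(4 - 4)) + 171) - 3209 = ((448 + 0*0) + 171) - 3209 = ((448 + 0) + 171) - 3209 = (448 + 171) - 3209 = 619 - 3209 = -2590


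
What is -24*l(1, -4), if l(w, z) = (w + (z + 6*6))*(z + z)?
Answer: 6336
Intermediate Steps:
l(w, z) = 2*z*(36 + w + z) (l(w, z) = (w + (z + 36))*(2*z) = (w + (36 + z))*(2*z) = (36 + w + z)*(2*z) = 2*z*(36 + w + z))
-24*l(1, -4) = -48*(-4)*(36 + 1 - 4) = -48*(-4)*33 = -24*(-264) = 6336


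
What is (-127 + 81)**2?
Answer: 2116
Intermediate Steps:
(-127 + 81)**2 = (-46)**2 = 2116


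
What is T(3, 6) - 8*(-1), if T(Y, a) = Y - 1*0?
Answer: 11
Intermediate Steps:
T(Y, a) = Y (T(Y, a) = Y + 0 = Y)
T(3, 6) - 8*(-1) = 3 - 8*(-1) = 3 + 8 = 11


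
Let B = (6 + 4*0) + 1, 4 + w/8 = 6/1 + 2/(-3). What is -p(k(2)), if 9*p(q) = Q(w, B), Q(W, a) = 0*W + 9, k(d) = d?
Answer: -1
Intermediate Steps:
w = 32/3 (w = -32 + 8*(6/1 + 2/(-3)) = -32 + 8*(6*1 + 2*(-⅓)) = -32 + 8*(6 - ⅔) = -32 + 8*(16/3) = -32 + 128/3 = 32/3 ≈ 10.667)
B = 7 (B = (6 + 0) + 1 = 6 + 1 = 7)
Q(W, a) = 9 (Q(W, a) = 0 + 9 = 9)
p(q) = 1 (p(q) = (⅑)*9 = 1)
-p(k(2)) = -1*1 = -1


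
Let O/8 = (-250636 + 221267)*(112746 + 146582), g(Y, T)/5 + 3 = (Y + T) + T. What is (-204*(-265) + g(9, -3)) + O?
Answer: -60929578196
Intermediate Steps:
g(Y, T) = -15 + 5*Y + 10*T (g(Y, T) = -15 + 5*((Y + T) + T) = -15 + 5*((T + Y) + T) = -15 + 5*(Y + 2*T) = -15 + (5*Y + 10*T) = -15 + 5*Y + 10*T)
O = -60929632256 (O = 8*((-250636 + 221267)*(112746 + 146582)) = 8*(-29369*259328) = 8*(-7616204032) = -60929632256)
(-204*(-265) + g(9, -3)) + O = (-204*(-265) + (-15 + 5*9 + 10*(-3))) - 60929632256 = (54060 + (-15 + 45 - 30)) - 60929632256 = (54060 + 0) - 60929632256 = 54060 - 60929632256 = -60929578196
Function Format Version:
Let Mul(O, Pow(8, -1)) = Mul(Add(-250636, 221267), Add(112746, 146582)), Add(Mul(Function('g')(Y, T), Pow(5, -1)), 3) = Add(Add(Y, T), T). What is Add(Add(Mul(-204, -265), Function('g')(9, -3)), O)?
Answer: -60929578196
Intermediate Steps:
Function('g')(Y, T) = Add(-15, Mul(5, Y), Mul(10, T)) (Function('g')(Y, T) = Add(-15, Mul(5, Add(Add(Y, T), T))) = Add(-15, Mul(5, Add(Add(T, Y), T))) = Add(-15, Mul(5, Add(Y, Mul(2, T)))) = Add(-15, Add(Mul(5, Y), Mul(10, T))) = Add(-15, Mul(5, Y), Mul(10, T)))
O = -60929632256 (O = Mul(8, Mul(Add(-250636, 221267), Add(112746, 146582))) = Mul(8, Mul(-29369, 259328)) = Mul(8, -7616204032) = -60929632256)
Add(Add(Mul(-204, -265), Function('g')(9, -3)), O) = Add(Add(Mul(-204, -265), Add(-15, Mul(5, 9), Mul(10, -3))), -60929632256) = Add(Add(54060, Add(-15, 45, -30)), -60929632256) = Add(Add(54060, 0), -60929632256) = Add(54060, -60929632256) = -60929578196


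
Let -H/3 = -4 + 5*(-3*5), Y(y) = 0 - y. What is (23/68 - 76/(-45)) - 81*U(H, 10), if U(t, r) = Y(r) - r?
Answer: 4963403/3060 ≈ 1622.0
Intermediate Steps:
Y(y) = -y
H = 237 (H = -3*(-4 + 5*(-3*5)) = -3*(-4 + 5*(-15)) = -3*(-4 - 75) = -3*(-79) = 237)
U(t, r) = -2*r (U(t, r) = -r - r = -2*r)
(23/68 - 76/(-45)) - 81*U(H, 10) = (23/68 - 76/(-45)) - (-162)*10 = (23*(1/68) - 76*(-1/45)) - 81*(-20) = (23/68 + 76/45) + 1620 = 6203/3060 + 1620 = 4963403/3060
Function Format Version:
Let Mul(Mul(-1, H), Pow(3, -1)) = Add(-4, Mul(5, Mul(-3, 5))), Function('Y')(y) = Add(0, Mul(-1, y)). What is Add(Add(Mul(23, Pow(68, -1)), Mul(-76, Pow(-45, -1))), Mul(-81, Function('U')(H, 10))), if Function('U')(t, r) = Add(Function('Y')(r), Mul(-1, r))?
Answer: Rational(4963403, 3060) ≈ 1622.0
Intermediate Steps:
Function('Y')(y) = Mul(-1, y)
H = 237 (H = Mul(-3, Add(-4, Mul(5, Mul(-3, 5)))) = Mul(-3, Add(-4, Mul(5, -15))) = Mul(-3, Add(-4, -75)) = Mul(-3, -79) = 237)
Function('U')(t, r) = Mul(-2, r) (Function('U')(t, r) = Add(Mul(-1, r), Mul(-1, r)) = Mul(-2, r))
Add(Add(Mul(23, Pow(68, -1)), Mul(-76, Pow(-45, -1))), Mul(-81, Function('U')(H, 10))) = Add(Add(Mul(23, Pow(68, -1)), Mul(-76, Pow(-45, -1))), Mul(-81, Mul(-2, 10))) = Add(Add(Mul(23, Rational(1, 68)), Mul(-76, Rational(-1, 45))), Mul(-81, -20)) = Add(Add(Rational(23, 68), Rational(76, 45)), 1620) = Add(Rational(6203, 3060), 1620) = Rational(4963403, 3060)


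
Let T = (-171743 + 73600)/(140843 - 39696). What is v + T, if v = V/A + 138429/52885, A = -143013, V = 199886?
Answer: 190920660792434/764999289653235 ≈ 0.24957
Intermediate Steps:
v = 9226175467/7563242505 (v = 199886/(-143013) + 138429/52885 = 199886*(-1/143013) + 138429*(1/52885) = -199886/143013 + 138429/52885 = 9226175467/7563242505 ≈ 1.2199)
T = -98143/101147 ≈ -0.97030
v + T = 9226175467/7563242505 - 98143/101147 = 190920660792434/764999289653235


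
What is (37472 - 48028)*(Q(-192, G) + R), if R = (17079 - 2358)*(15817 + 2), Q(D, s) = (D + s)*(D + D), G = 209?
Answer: -2458122633876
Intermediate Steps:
Q(D, s) = 2*D*(D + s) (Q(D, s) = (D + s)*(2*D) = 2*D*(D + s))
R = 232871499 (R = 14721*15819 = 232871499)
(37472 - 48028)*(Q(-192, G) + R) = (37472 - 48028)*(2*(-192)*(-192 + 209) + 232871499) = -10556*(2*(-192)*17 + 232871499) = -10556*(-6528 + 232871499) = -10556*232864971 = -2458122633876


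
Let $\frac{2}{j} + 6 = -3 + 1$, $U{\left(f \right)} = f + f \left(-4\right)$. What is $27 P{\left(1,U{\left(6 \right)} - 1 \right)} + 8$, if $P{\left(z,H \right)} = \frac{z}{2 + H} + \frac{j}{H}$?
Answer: $\frac{8743}{1292} \approx 6.767$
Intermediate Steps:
$U{\left(f \right)} = - 3 f$ ($U{\left(f \right)} = f - 4 f = - 3 f$)
$j = - \frac{1}{4}$ ($j = \frac{2}{-6 + \left(-3 + 1\right)} = \frac{2}{-6 - 2} = \frac{2}{-8} = 2 \left(- \frac{1}{8}\right) = - \frac{1}{4} \approx -0.25$)
$P{\left(z,H \right)} = - \frac{1}{4 H} + \frac{z}{2 + H}$ ($P{\left(z,H \right)} = \frac{z}{2 + H} - \frac{1}{4 H} = - \frac{1}{4 H} + \frac{z}{2 + H}$)
$27 P{\left(1,U{\left(6 \right)} - 1 \right)} + 8 = 27 \frac{-2 - \left(\left(-3\right) 6 - 1\right) + 4 \left(\left(-3\right) 6 - 1\right) 1}{4 \left(\left(-3\right) 6 - 1\right) \left(2 - 19\right)} + 8 = 27 \frac{-2 - \left(-18 - 1\right) + 4 \left(-18 - 1\right) 1}{4 \left(-18 - 1\right) \left(2 - 19\right)} + 8 = 27 \frac{-2 - -19 + 4 \left(-19\right) 1}{4 \left(-19\right) \left(2 - 19\right)} + 8 = 27 \cdot \frac{1}{4} \left(- \frac{1}{19}\right) \frac{1}{-17} \left(-2 + 19 - 76\right) + 8 = 27 \cdot \frac{1}{4} \left(- \frac{1}{19}\right) \left(- \frac{1}{17}\right) \left(-59\right) + 8 = 27 \left(- \frac{59}{1292}\right) + 8 = - \frac{1593}{1292} + 8 = \frac{8743}{1292}$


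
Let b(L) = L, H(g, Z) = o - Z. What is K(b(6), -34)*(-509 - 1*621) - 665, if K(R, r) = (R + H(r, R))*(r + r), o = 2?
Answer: 153015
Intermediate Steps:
H(g, Z) = 2 - Z
K(R, r) = 4*r (K(R, r) = (R + (2 - R))*(r + r) = 2*(2*r) = 4*r)
K(b(6), -34)*(-509 - 1*621) - 665 = (4*(-34))*(-509 - 1*621) - 665 = -136*(-509 - 621) - 665 = -136*(-1130) - 665 = 153680 - 665 = 153015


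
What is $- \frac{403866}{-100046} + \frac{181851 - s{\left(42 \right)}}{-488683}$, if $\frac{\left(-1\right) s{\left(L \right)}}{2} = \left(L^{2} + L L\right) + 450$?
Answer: $\frac{89186508678}{24445389709} \approx 3.6484$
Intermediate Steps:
$s{\left(L \right)} = -900 - 4 L^{2}$ ($s{\left(L \right)} = - 2 \left(\left(L^{2} + L L\right) + 450\right) = - 2 \left(\left(L^{2} + L^{2}\right) + 450\right) = - 2 \left(2 L^{2} + 450\right) = - 2 \left(450 + 2 L^{2}\right) = -900 - 4 L^{2}$)
$- \frac{403866}{-100046} + \frac{181851 - s{\left(42 \right)}}{-488683} = - \frac{403866}{-100046} + \frac{181851 - \left(-900 - 4 \cdot 42^{2}\right)}{-488683} = \left(-403866\right) \left(- \frac{1}{100046}\right) + \left(181851 - \left(-900 - 7056\right)\right) \left(- \frac{1}{488683}\right) = \frac{201933}{50023} + \left(181851 - \left(-900 - 7056\right)\right) \left(- \frac{1}{488683}\right) = \frac{201933}{50023} + \left(181851 - -7956\right) \left(- \frac{1}{488683}\right) = \frac{201933}{50023} + \left(181851 + 7956\right) \left(- \frac{1}{488683}\right) = \frac{201933}{50023} + 189807 \left(- \frac{1}{488683}\right) = \frac{201933}{50023} - \frac{189807}{488683} = \frac{89186508678}{24445389709}$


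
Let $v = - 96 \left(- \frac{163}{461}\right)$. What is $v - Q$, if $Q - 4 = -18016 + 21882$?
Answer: $- \frac{1768422}{461} \approx -3836.1$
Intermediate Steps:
$Q = 3870$ ($Q = 4 + \left(-18016 + 21882\right) = 4 + 3866 = 3870$)
$v = \frac{15648}{461}$ ($v = - 96 \left(\left(-163\right) \frac{1}{461}\right) = \left(-96\right) \left(- \frac{163}{461}\right) = \frac{15648}{461} \approx 33.944$)
$v - Q = \frac{15648}{461} - 3870 = - \frac{1768422}{461}$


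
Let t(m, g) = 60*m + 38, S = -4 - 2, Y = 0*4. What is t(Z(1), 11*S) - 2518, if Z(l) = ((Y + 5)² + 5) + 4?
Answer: -440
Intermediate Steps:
Y = 0
S = -6
Z(l) = 34 (Z(l) = ((0 + 5)² + 5) + 4 = (5² + 5) + 4 = (25 + 5) + 4 = 30 + 4 = 34)
t(m, g) = 38 + 60*m
t(Z(1), 11*S) - 2518 = (38 + 60*34) - 2518 = (38 + 2040) - 2518 = 2078 - 2518 = -440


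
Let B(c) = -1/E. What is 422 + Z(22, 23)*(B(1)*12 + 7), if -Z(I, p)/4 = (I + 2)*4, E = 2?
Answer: 38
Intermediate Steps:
B(c) = -½ (B(c) = -1/2 = -1*½ = -½)
Z(I, p) = -32 - 16*I (Z(I, p) = -4*(I + 2)*4 = -4*(2 + I)*4 = -4*(8 + 4*I) = -32 - 16*I)
422 + Z(22, 23)*(B(1)*12 + 7) = 422 + (-32 - 16*22)*(-½*12 + 7) = 422 + (-32 - 352)*(-6 + 7) = 422 - 384*1 = 422 - 384 = 38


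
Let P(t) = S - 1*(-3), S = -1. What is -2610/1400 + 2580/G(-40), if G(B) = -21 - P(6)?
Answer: -367203/3220 ≈ -114.04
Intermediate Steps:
P(t) = 2 (P(t) = -1 - 1*(-3) = -1 + 3 = 2)
G(B) = -23 (G(B) = -21 - 1*2 = -21 - 2 = -23)
-2610/1400 + 2580/G(-40) = -2610/1400 + 2580/(-23) = -2610*1/1400 + 2580*(-1/23) = -261/140 - 2580/23 = -367203/3220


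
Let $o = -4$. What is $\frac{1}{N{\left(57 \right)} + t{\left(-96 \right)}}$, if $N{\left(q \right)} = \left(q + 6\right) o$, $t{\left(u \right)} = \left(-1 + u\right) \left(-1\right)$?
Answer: $- \frac{1}{155} \approx -0.0064516$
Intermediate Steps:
$t{\left(u \right)} = 1 - u$
$N{\left(q \right)} = -24 - 4 q$ ($N{\left(q \right)} = \left(q + 6\right) \left(-4\right) = \left(6 + q\right) \left(-4\right) = -24 - 4 q$)
$\frac{1}{N{\left(57 \right)} + t{\left(-96 \right)}} = \frac{1}{\left(-24 - 228\right) + \left(1 - -96\right)} = \frac{1}{\left(-24 - 228\right) + \left(1 + 96\right)} = \frac{1}{-252 + 97} = \frac{1}{-155} = - \frac{1}{155}$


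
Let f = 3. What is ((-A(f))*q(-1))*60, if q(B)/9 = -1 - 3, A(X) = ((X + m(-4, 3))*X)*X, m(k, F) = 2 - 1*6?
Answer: -19440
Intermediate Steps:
m(k, F) = -4 (m(k, F) = 2 - 6 = -4)
A(X) = X²*(-4 + X) (A(X) = ((X - 4)*X)*X = ((-4 + X)*X)*X = (X*(-4 + X))*X = X²*(-4 + X))
q(B) = -36 (q(B) = 9*(-1 - 3) = 9*(-4) = -36)
((-A(f))*q(-1))*60 = (-3²*(-4 + 3)*(-36))*60 = (-9*(-1)*(-36))*60 = (-1*(-9)*(-36))*60 = (9*(-36))*60 = -324*60 = -19440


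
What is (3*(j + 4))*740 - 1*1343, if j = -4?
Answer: -1343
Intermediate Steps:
(3*(j + 4))*740 - 1*1343 = (3*(-4 + 4))*740 - 1*1343 = (3*0)*740 - 1343 = 0*740 - 1343 = 0 - 1343 = -1343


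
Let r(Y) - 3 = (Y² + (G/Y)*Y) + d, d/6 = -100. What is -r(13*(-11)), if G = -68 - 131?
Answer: -19653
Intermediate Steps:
d = -600 (d = 6*(-100) = -600)
G = -199
r(Y) = -796 + Y² (r(Y) = 3 + ((Y² + (-199/Y)*Y) - 600) = 3 + ((Y² - 199) - 600) = 3 + ((-199 + Y²) - 600) = 3 + (-799 + Y²) = -796 + Y²)
-r(13*(-11)) = -(-796 + (13*(-11))²) = -(-796 + (-143)²) = -(-796 + 20449) = -1*19653 = -19653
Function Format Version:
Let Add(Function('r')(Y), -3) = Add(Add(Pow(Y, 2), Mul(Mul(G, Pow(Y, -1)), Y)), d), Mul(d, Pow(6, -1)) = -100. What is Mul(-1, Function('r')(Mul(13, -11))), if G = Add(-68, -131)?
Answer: -19653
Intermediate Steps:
d = -600 (d = Mul(6, -100) = -600)
G = -199
Function('r')(Y) = Add(-796, Pow(Y, 2)) (Function('r')(Y) = Add(3, Add(Add(Pow(Y, 2), Mul(Mul(-199, Pow(Y, -1)), Y)), -600)) = Add(3, Add(Add(Pow(Y, 2), -199), -600)) = Add(3, Add(Add(-199, Pow(Y, 2)), -600)) = Add(3, Add(-799, Pow(Y, 2))) = Add(-796, Pow(Y, 2)))
Mul(-1, Function('r')(Mul(13, -11))) = Mul(-1, Add(-796, Pow(Mul(13, -11), 2))) = Mul(-1, Add(-796, Pow(-143, 2))) = Mul(-1, Add(-796, 20449)) = Mul(-1, 19653) = -19653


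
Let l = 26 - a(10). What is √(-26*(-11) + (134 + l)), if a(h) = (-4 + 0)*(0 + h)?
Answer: 9*√6 ≈ 22.045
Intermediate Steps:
a(h) = -4*h
l = 66 (l = 26 - (-4)*10 = 26 - 1*(-40) = 26 + 40 = 66)
√(-26*(-11) + (134 + l)) = √(-26*(-11) + (134 + 66)) = √(286 + 200) = √486 = 9*√6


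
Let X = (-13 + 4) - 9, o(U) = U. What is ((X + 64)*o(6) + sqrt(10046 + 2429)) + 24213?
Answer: 24489 + 5*sqrt(499) ≈ 24601.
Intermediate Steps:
X = -18 (X = -9 - 9 = -18)
((X + 64)*o(6) + sqrt(10046 + 2429)) + 24213 = ((-18 + 64)*6 + sqrt(10046 + 2429)) + 24213 = (46*6 + sqrt(12475)) + 24213 = (276 + 5*sqrt(499)) + 24213 = 24489 + 5*sqrt(499)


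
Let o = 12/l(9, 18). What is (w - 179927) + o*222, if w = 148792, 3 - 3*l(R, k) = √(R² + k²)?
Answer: -343151/11 - 1998*√5/11 ≈ -31602.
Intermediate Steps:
l(R, k) = 1 - √(R² + k²)/3
o = 12/(1 - 3*√5) (o = 12/(1 - √(9² + 18²)/3) = 12/(1 - √(81 + 324)/3) = 12/(1 - 3*√5) ≈ -2.1022)
(w - 179927) + o*222 = (148792 - 179927) + (-3/11 - 9*√5/11)*222 = -31135 + (-666/11 - 1998*√5/11) = -343151/11 - 1998*√5/11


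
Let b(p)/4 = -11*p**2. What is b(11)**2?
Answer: 28344976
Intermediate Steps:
b(p) = -44*p**2 (b(p) = 4*(-11*p**2) = -44*p**2)
b(11)**2 = (-44*11**2)**2 = (-44*121)**2 = (-5324)**2 = 28344976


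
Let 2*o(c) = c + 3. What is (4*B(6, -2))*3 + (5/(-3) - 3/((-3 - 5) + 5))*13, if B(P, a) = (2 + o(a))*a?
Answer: -206/3 ≈ -68.667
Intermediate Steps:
o(c) = 3/2 + c/2 (o(c) = (c + 3)/2 = (3 + c)/2 = 3/2 + c/2)
B(P, a) = a*(7/2 + a/2) (B(P, a) = (2 + (3/2 + a/2))*a = (7/2 + a/2)*a = a*(7/2 + a/2))
(4*B(6, -2))*3 + (5/(-3) - 3/((-3 - 5) + 5))*13 = (4*((½)*(-2)*(7 - 2)))*3 + (5/(-3) - 3/((-3 - 5) + 5))*13 = (4*((½)*(-2)*5))*3 + (5*(-⅓) - 3/(-8 + 5))*13 = (4*(-5))*3 + (-5/3 - 3/(-3))*13 = -20*3 + (-5/3 - 3*(-⅓))*13 = -60 + (-5/3 + 1)*13 = -60 - ⅔*13 = -60 - 26/3 = -206/3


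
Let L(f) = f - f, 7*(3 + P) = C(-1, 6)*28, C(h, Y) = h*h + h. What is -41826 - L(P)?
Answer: -41826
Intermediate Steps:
C(h, Y) = h + h**2 (C(h, Y) = h**2 + h = h + h**2)
P = -3 (P = -3 + (-(1 - 1)*28)/7 = -3 + (-1*0*28)/7 = -3 + (0*28)/7 = -3 + (1/7)*0 = -3 + 0 = -3)
L(f) = 0
-41826 - L(P) = -41826 - 1*0 = -41826 + 0 = -41826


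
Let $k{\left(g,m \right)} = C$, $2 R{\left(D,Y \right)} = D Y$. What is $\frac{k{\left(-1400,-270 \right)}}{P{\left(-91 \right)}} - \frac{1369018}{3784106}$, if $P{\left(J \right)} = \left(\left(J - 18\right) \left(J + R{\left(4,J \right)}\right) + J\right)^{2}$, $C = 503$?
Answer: $- \frac{602415949023345}{1665142027744468} \approx -0.36178$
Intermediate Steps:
$R{\left(D,Y \right)} = \frac{D Y}{2}$
$k{\left(g,m \right)} = 503$
$P{\left(J \right)} = \left(J + 3 J \left(-18 + J\right)\right)^{2}$ ($P{\left(J \right)} = \left(\left(J - 18\right) \left(J + \frac{1}{2} \cdot 4 J\right) + J\right)^{2} = \left(\left(-18 + J\right) \left(J + 2 J\right) + J\right)^{2} = \left(\left(-18 + J\right) 3 J + J\right)^{2} = \left(3 J \left(-18 + J\right) + J\right)^{2} = \left(J + 3 J \left(-18 + J\right)\right)^{2}$)
$\frac{k{\left(-1400,-270 \right)}}{P{\left(-91 \right)}} - \frac{1369018}{3784106} = \frac{503}{\left(-91\right)^{2} \left(-53 + 3 \left(-91\right)\right)^{2}} - \frac{1369018}{3784106} = \frac{503}{8281 \left(-53 - 273\right)^{2}} - \frac{684509}{1892053} = \frac{503}{8281 \left(-326\right)^{2}} - \frac{684509}{1892053} = \frac{503}{8281 \cdot 106276} - \frac{684509}{1892053} = \frac{503}{880071556} - \frac{684509}{1892053} = - \frac{602415949023345}{1665142027744468}$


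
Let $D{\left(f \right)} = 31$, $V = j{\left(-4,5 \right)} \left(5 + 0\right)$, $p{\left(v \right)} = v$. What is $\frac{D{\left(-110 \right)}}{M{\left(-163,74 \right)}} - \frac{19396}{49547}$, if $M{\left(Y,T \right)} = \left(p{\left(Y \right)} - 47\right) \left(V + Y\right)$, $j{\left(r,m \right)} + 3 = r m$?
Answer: $- \frac{1130802523}{2892553860} \approx -0.39094$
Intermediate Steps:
$j{\left(r,m \right)} = -3 + m r$ ($j{\left(r,m \right)} = -3 + r m = -3 + m r$)
$V = -115$ ($V = \left(-3 + 5 \left(-4\right)\right) \left(5 + 0\right) = \left(-3 - 20\right) 5 = \left(-23\right) 5 = -115$)
$M{\left(Y,T \right)} = \left(-115 + Y\right) \left(-47 + Y\right)$ ($M{\left(Y,T \right)} = \left(Y - 47\right) \left(-115 + Y\right) = \left(-47 + Y\right) \left(-115 + Y\right) = \left(-115 + Y\right) \left(-47 + Y\right)$)
$\frac{D{\left(-110 \right)}}{M{\left(-163,74 \right)}} - \frac{19396}{49547} = \frac{31}{5405 + \left(-163\right)^{2} - -26406} - \frac{19396}{49547} = \frac{31}{5405 + 26569 + 26406} - \frac{19396}{49547} = \frac{31}{58380} - \frac{19396}{49547} = - \frac{1130802523}{2892553860}$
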